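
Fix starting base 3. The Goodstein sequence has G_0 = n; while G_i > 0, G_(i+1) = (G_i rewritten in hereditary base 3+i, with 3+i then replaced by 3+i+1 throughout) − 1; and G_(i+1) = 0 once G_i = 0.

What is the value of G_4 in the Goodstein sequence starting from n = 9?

21

base 3: 9 = 3^2; at 4: 4^2 = 16; next = 15
base 4: 15 = 3·4 + 3; at 5: 3·5 + 3 = 18; next = 17
base 5: 17 = 3·5 + 2; at 6: 3·6 + 2 = 20; next = 19
base 6: 19 = 3·6 + 1; at 7: 3·7 + 1 = 22; next = 21
base 7: 21 = 3·7; at 8: 3·8 = 24; next = 23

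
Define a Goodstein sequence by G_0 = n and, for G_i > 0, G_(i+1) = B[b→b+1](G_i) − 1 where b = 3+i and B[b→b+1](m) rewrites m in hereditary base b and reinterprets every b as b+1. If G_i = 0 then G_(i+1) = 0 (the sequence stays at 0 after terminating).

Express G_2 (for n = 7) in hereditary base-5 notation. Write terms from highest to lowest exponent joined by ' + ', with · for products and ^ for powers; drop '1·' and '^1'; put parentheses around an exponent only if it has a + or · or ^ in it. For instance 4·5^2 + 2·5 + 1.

5 + 4

[0] 7 ≡ 2·3 + 1 (base 3). Lift 4: 9. −1: 8.
[1] 8 ≡ 2·4 (base 4). Lift 5: 10. −1: 9.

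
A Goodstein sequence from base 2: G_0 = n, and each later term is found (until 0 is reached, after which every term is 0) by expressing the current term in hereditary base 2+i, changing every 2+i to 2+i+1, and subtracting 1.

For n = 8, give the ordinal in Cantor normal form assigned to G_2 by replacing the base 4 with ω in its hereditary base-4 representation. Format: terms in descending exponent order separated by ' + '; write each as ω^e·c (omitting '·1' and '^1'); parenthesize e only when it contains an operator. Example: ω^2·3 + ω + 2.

i=0: 8 = 2^(2 + 1) (b=2); 2→3: 3^(3 + 1) = 81; 81−1 = 80
i=1: 80 = 2·3^3 + 2·3^2 + 2·3 + 2 (b=3); 3→4: 2·4^4 + 2·4^2 + 2·4 + 2 = 554; 554−1 = 553

ω^ω·2 + ω^2·2 + ω·2 + 1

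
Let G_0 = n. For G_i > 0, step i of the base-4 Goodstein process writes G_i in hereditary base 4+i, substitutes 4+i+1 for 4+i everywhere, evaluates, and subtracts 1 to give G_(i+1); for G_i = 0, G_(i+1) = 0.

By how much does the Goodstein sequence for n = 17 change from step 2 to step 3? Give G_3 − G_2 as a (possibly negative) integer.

4

G_0=17  [base 4] 4^2 + 1  →[4↦5]→  5^2 + 1 = 26  −1 ⇒ G_1=25
G_1=25  [base 5] 5^2  →[5↦6]→  6^2 = 36  −1 ⇒ G_2=35
G_2=35  [base 6] 5·6 + 5  →[6↦7]→  5·7 + 5 = 40  −1 ⇒ G_3=39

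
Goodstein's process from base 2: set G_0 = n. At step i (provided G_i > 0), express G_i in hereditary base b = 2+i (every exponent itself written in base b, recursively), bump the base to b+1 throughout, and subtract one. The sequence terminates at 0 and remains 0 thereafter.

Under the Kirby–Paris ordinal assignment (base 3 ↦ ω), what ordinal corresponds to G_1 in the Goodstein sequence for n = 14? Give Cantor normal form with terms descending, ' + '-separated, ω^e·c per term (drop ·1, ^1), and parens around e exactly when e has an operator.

G_0 = 14. HB_2(14) = 2^(2 + 1) + 2^2 + 2. Bump = 111. G_1 = 110.
G_1 = 110. HB_3(110) = 3^(3 + 1) + 3^3 + 2. Bump = 1282. G_2 = 1281.

ω^(ω + 1) + ω^ω + 2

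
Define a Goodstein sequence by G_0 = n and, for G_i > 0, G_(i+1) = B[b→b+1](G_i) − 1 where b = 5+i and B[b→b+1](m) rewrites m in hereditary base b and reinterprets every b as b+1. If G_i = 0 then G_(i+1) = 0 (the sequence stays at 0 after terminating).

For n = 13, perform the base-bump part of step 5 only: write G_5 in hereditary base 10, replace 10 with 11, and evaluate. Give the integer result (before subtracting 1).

[0] 13 ≡ 2·5 + 3 (base 5). Lift 6: 15. −1: 14.
[1] 14 ≡ 2·6 + 2 (base 6). Lift 7: 16. −1: 15.
[2] 15 ≡ 2·7 + 1 (base 7). Lift 8: 17. −1: 16.
[3] 16 ≡ 2·8 (base 8). Lift 9: 18. −1: 17.
[4] 17 ≡ 9 + 8 (base 9). Lift 10: 18. −1: 17.
[5] 17 ≡ 10 + 7 (base 10). Lift 11: 18. −1: 17.

18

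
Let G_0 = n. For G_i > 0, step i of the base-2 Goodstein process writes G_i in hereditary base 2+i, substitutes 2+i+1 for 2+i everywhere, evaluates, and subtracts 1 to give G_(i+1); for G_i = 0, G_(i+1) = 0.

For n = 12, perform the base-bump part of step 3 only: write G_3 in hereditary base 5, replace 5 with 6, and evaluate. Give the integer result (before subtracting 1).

280020

base 2: 12 = 2^(2 + 1) + 2^2; at 3: 3^(3 + 1) + 3^3 = 108; next = 107
base 3: 107 = 3^(3 + 1) + 2·3^2 + 2·3 + 2; at 4: 4^(4 + 1) + 2·4^2 + 2·4 + 2 = 1066; next = 1065
base 4: 1065 = 4^(4 + 1) + 2·4^2 + 2·4 + 1; at 5: 5^(5 + 1) + 2·5^2 + 2·5 + 1 = 15686; next = 15685
base 5: 15685 = 5^(5 + 1) + 2·5^2 + 2·5; at 6: 6^(6 + 1) + 2·6^2 + 2·6 = 280020; next = 280019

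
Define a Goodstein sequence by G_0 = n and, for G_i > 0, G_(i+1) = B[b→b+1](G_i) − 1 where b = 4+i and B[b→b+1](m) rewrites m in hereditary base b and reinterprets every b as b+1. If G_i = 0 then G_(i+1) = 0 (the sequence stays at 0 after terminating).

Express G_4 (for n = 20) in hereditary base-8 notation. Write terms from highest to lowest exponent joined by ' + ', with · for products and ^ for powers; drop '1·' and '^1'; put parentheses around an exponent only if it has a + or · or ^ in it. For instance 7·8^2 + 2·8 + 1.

8^2 + 1

step 0: 20 = 4^2 + 4; sub 5 for 4: 5^2 + 5; = 30; G_1 = 30−1 = 29
step 1: 29 = 5^2 + 4; sub 6 for 5: 6^2 + 4; = 40; G_2 = 40−1 = 39
step 2: 39 = 6^2 + 3; sub 7 for 6: 7^2 + 3; = 52; G_3 = 52−1 = 51
step 3: 51 = 7^2 + 2; sub 8 for 7: 8^2 + 2; = 66; G_4 = 66−1 = 65
step 4: 65 = 8^2 + 1; sub 9 for 8: 9^2 + 1; = 82; G_5 = 82−1 = 81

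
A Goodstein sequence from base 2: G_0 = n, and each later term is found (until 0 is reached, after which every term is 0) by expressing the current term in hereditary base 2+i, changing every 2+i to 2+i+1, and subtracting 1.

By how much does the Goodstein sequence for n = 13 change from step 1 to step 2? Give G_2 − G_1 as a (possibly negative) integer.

i=0: 13 = 2^(2 + 1) + 2^2 + 1 (b=2); 2→3: 3^(3 + 1) + 3^3 + 1 = 109; 109−1 = 108
i=1: 108 = 3^(3 + 1) + 3^3 (b=3); 3→4: 4^(4 + 1) + 4^4 = 1280; 1280−1 = 1279

1171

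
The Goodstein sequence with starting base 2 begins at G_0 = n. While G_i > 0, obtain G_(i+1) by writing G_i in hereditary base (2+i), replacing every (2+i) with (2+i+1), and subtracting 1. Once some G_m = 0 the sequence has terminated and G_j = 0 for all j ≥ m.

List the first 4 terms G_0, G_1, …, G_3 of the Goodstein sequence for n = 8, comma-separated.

(0) 8|_2 = 2^(2 + 1) ↦ 3^(3 + 1)|_3 = 81 ⇒ 80
(1) 80|_3 = 2·3^3 + 2·3^2 + 2·3 + 2 ↦ 2·4^4 + 2·4^2 + 2·4 + 2|_4 = 554 ⇒ 553
(2) 553|_4 = 2·4^4 + 2·4^2 + 2·4 + 1 ↦ 2·5^5 + 2·5^2 + 2·5 + 1|_5 = 6311 ⇒ 6310

8, 80, 553, 6310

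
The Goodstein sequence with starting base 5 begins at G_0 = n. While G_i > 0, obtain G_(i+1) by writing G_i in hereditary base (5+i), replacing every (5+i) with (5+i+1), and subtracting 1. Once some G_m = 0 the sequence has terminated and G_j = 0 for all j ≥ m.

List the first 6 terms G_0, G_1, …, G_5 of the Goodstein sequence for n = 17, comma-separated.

step 0: 17 = 3·5 + 2; sub 6 for 5: 3·6 + 2; = 20; G_1 = 20−1 = 19
step 1: 19 = 3·6 + 1; sub 7 for 6: 3·7 + 1; = 22; G_2 = 22−1 = 21
step 2: 21 = 3·7; sub 8 for 7: 3·8; = 24; G_3 = 24−1 = 23
step 3: 23 = 2·8 + 7; sub 9 for 8: 2·9 + 7; = 25; G_4 = 25−1 = 24
step 4: 24 = 2·9 + 6; sub 10 for 9: 2·10 + 6; = 26; G_5 = 26−1 = 25

17, 19, 21, 23, 24, 25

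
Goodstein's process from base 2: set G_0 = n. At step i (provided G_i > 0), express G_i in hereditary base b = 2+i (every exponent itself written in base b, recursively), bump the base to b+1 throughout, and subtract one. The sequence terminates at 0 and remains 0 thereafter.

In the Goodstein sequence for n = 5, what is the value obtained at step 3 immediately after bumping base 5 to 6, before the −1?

776

base 2: 5 = 2^2 + 1; at 3: 3^3 + 1 = 28; next = 27
base 3: 27 = 3^3; at 4: 4^4 = 256; next = 255
base 4: 255 = 3·4^3 + 3·4^2 + 3·4 + 3; at 5: 3·5^3 + 3·5^2 + 3·5 + 3 = 468; next = 467
base 5: 467 = 3·5^3 + 3·5^2 + 3·5 + 2; at 6: 3·6^3 + 3·6^2 + 3·6 + 2 = 776; next = 775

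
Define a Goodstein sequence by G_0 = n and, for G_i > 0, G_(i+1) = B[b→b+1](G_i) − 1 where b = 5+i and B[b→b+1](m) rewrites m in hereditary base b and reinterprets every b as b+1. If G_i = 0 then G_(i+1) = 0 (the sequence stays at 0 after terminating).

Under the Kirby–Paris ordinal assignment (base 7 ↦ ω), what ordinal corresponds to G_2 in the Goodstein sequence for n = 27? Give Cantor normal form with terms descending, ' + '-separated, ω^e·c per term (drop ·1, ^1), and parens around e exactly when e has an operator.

ω^2

i=0: 27 = 5^2 + 2 (b=5); 5→6: 6^2 + 2 = 38; 38−1 = 37
i=1: 37 = 6^2 + 1 (b=6); 6→7: 7^2 + 1 = 50; 50−1 = 49
i=2: 49 = 7^2 (b=7); 7→8: 8^2 = 64; 64−1 = 63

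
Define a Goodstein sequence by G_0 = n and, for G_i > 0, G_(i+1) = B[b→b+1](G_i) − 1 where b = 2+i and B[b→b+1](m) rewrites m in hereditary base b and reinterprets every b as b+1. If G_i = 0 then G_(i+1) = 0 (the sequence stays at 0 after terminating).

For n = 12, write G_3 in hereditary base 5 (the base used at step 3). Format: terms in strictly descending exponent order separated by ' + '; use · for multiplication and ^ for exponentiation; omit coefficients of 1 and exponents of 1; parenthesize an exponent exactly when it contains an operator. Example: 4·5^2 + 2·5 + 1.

[0] 12 ≡ 2^(2 + 1) + 2^2 (base 2). Lift 3: 108. −1: 107.
[1] 107 ≡ 3^(3 + 1) + 2·3^2 + 2·3 + 2 (base 3). Lift 4: 1066. −1: 1065.
[2] 1065 ≡ 4^(4 + 1) + 2·4^2 + 2·4 + 1 (base 4). Lift 5: 15686. −1: 15685.

5^(5 + 1) + 2·5^2 + 2·5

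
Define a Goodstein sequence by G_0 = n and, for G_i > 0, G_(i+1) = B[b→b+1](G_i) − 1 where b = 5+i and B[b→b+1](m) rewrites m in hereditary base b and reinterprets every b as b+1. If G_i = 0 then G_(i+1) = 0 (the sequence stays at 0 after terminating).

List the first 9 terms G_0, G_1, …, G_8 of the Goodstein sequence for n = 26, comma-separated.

(0) 26|_5 = 5^2 + 1 ↦ 6^2 + 1|_6 = 37 ⇒ 36
(1) 36|_6 = 6^2 ↦ 7^2|_7 = 49 ⇒ 48
(2) 48|_7 = 6·7 + 6 ↦ 6·8 + 6|_8 = 54 ⇒ 53
(3) 53|_8 = 6·8 + 5 ↦ 6·9 + 5|_9 = 59 ⇒ 58
(4) 58|_9 = 6·9 + 4 ↦ 6·10 + 4|_10 = 64 ⇒ 63
(5) 63|_10 = 6·10 + 3 ↦ 6·11 + 3|_11 = 69 ⇒ 68
(6) 68|_11 = 6·11 + 2 ↦ 6·12 + 2|_12 = 74 ⇒ 73
(7) 73|_12 = 6·12 + 1 ↦ 6·13 + 1|_13 = 79 ⇒ 78

26, 36, 48, 53, 58, 63, 68, 73, 78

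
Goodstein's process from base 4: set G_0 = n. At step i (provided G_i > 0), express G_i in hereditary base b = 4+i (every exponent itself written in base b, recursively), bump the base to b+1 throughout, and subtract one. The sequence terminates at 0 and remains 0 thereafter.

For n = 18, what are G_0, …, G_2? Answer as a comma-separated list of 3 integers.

18, 26, 36

base 4: 18 = 4^2 + 2; at 5: 5^2 + 2 = 27; next = 26
base 5: 26 = 5^2 + 1; at 6: 6^2 + 1 = 37; next = 36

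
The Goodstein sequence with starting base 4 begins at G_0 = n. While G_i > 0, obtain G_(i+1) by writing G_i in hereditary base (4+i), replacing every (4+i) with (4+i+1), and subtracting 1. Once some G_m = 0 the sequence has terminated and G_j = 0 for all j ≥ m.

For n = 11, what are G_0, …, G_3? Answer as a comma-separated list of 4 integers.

G_0 = 11. HB_4(11) = 2·4 + 3. Bump = 13. G_1 = 12.
G_1 = 12. HB_5(12) = 2·5 + 2. Bump = 14. G_2 = 13.
G_2 = 13. HB_6(13) = 2·6 + 1. Bump = 15. G_3 = 14.

11, 12, 13, 14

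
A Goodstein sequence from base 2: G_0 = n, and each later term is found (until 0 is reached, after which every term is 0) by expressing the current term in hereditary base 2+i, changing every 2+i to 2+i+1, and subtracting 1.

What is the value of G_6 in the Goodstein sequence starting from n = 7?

G_0=7  [base 2] 2^2 + 2 + 1  →[2↦3]→  3^3 + 3 + 1 = 31  −1 ⇒ G_1=30
G_1=30  [base 3] 3^3 + 3  →[3↦4]→  4^4 + 4 = 260  −1 ⇒ G_2=259
G_2=259  [base 4] 4^4 + 3  →[4↦5]→  5^5 + 3 = 3128  −1 ⇒ G_3=3127
G_3=3127  [base 5] 5^5 + 2  →[5↦6]→  6^6 + 2 = 46658  −1 ⇒ G_4=46657
G_4=46657  [base 6] 6^6 + 1  →[6↦7]→  7^7 + 1 = 823544  −1 ⇒ G_5=823543
G_5=823543  [base 7] 7^7  →[7↦8]→  8^8 = 16777216  −1 ⇒ G_6=16777215

16777215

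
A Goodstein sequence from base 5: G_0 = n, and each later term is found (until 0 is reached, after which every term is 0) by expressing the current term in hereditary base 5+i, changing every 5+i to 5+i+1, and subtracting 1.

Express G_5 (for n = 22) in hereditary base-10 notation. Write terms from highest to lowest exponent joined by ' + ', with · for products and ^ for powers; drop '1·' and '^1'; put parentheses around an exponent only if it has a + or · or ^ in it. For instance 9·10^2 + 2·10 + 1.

3·10 + 5

(0) 22|_5 = 4·5 + 2 ↦ 4·6 + 2|_6 = 26 ⇒ 25
(1) 25|_6 = 4·6 + 1 ↦ 4·7 + 1|_7 = 29 ⇒ 28
(2) 28|_7 = 4·7 ↦ 4·8|_8 = 32 ⇒ 31
(3) 31|_8 = 3·8 + 7 ↦ 3·9 + 7|_9 = 34 ⇒ 33
(4) 33|_9 = 3·9 + 6 ↦ 3·10 + 6|_10 = 36 ⇒ 35
(5) 35|_10 = 3·10 + 5 ↦ 3·11 + 5|_11 = 38 ⇒ 37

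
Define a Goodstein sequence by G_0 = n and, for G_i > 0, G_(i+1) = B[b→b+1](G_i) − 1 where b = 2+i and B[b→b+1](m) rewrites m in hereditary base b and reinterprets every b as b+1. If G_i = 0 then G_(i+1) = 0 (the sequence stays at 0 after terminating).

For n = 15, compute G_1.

111

base 2: 15 = 2^(2 + 1) + 2^2 + 2 + 1; at 3: 3^(3 + 1) + 3^3 + 3 + 1 = 112; next = 111
base 3: 111 = 3^(3 + 1) + 3^3 + 3; at 4: 4^(4 + 1) + 4^4 + 4 = 1284; next = 1283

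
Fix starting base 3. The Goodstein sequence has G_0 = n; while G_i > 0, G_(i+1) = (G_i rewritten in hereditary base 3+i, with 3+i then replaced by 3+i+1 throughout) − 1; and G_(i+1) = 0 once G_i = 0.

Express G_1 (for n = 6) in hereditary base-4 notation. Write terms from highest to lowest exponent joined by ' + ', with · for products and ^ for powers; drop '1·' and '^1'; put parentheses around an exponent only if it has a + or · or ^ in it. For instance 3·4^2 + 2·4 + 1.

G_0=6  [base 3] 2·3  →[3↦4]→  2·4 = 8  −1 ⇒ G_1=7
G_1=7  [base 4] 4 + 3  →[4↦5]→  5 + 3 = 8  −1 ⇒ G_2=7

4 + 3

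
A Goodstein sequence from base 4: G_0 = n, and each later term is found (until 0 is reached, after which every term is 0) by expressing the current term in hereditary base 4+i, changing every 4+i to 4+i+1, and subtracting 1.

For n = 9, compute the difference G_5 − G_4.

0

i=0: 9 = 2·4 + 1 (b=4); 4→5: 2·5 + 1 = 11; 11−1 = 10
i=1: 10 = 2·5 (b=5); 5→6: 2·6 = 12; 12−1 = 11
i=2: 11 = 6 + 5 (b=6); 6→7: 7 + 5 = 12; 12−1 = 11
i=3: 11 = 7 + 4 (b=7); 7→8: 8 + 4 = 12; 12−1 = 11
i=4: 11 = 8 + 3 (b=8); 8→9: 9 + 3 = 12; 12−1 = 11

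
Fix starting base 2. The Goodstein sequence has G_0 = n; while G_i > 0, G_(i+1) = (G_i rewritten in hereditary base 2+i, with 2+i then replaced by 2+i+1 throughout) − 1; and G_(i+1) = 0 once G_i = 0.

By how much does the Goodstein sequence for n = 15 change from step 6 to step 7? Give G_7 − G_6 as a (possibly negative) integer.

3373455337

G_0=15  [base 2] 2^(2 + 1) + 2^2 + 2 + 1  →[2↦3]→  3^(3 + 1) + 3^3 + 3 + 1 = 112  −1 ⇒ G_1=111
G_1=111  [base 3] 3^(3 + 1) + 3^3 + 3  →[3↦4]→  4^(4 + 1) + 4^4 + 4 = 1284  −1 ⇒ G_2=1283
G_2=1283  [base 4] 4^(4 + 1) + 4^4 + 3  →[4↦5]→  5^(5 + 1) + 5^5 + 3 = 18753  −1 ⇒ G_3=18752
G_3=18752  [base 5] 5^(5 + 1) + 5^5 + 2  →[5↦6]→  6^(6 + 1) + 6^6 + 2 = 326594  −1 ⇒ G_4=326593
G_4=326593  [base 6] 6^(6 + 1) + 6^6 + 1  →[6↦7]→  7^(7 + 1) + 7^7 + 1 = 6588345  −1 ⇒ G_5=6588344
G_5=6588344  [base 7] 7^(7 + 1) + 7^7  →[7↦8]→  8^(8 + 1) + 8^8 = 150994944  −1 ⇒ G_6=150994943
G_6=150994943  [base 8] 8^(8 + 1) + 7·8^7 + 7·8^6 + 7·8^5 + 7·8^4 + 7·8^3 + 7·8^2 + 7·8 + 7  →[8↦9]→  9^(9 + 1) + 7·9^7 + 7·9^6 + 7·9^5 + 7·9^4 + 7·9^3 + 7·9^2 + 7·9 + 7 = 3524450281  −1 ⇒ G_7=3524450280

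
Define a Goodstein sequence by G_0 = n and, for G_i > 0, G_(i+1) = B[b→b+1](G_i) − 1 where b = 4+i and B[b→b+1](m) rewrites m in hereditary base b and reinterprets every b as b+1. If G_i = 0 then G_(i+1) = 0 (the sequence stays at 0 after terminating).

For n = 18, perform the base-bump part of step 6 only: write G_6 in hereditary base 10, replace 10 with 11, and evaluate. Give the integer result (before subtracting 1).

i=0: 18 = 4^2 + 2 (b=4); 4→5: 5^2 + 2 = 27; 27−1 = 26
i=1: 26 = 5^2 + 1 (b=5); 5→6: 6^2 + 1 = 37; 37−1 = 36
i=2: 36 = 6^2 (b=6); 6→7: 7^2 = 49; 49−1 = 48
i=3: 48 = 6·7 + 6 (b=7); 7→8: 6·8 + 6 = 54; 54−1 = 53
i=4: 53 = 6·8 + 5 (b=8); 8→9: 6·9 + 5 = 59; 59−1 = 58
i=5: 58 = 6·9 + 4 (b=9); 9→10: 6·10 + 4 = 64; 64−1 = 63

69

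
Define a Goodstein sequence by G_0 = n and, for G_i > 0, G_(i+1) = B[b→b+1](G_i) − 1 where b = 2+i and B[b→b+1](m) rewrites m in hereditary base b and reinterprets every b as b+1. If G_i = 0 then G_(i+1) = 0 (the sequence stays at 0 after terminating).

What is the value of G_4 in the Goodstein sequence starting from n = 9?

140743

9 —HB2→ 2^(2 + 1) + 1 —bump→ 3^(3 + 1) + 1 = 82 —(−1)→ 81
81 —HB3→ 3^(3 + 1) —bump→ 4^(4 + 1) = 1024 —(−1)→ 1023
1023 —HB4→ 3·4^4 + 3·4^3 + 3·4^2 + 3·4 + 3 —bump→ 3·5^5 + 3·5^3 + 3·5^2 + 3·5 + 3 = 9843 —(−1)→ 9842
9842 —HB5→ 3·5^5 + 3·5^3 + 3·5^2 + 3·5 + 2 —bump→ 3·6^6 + 3·6^3 + 3·6^2 + 3·6 + 2 = 140744 —(−1)→ 140743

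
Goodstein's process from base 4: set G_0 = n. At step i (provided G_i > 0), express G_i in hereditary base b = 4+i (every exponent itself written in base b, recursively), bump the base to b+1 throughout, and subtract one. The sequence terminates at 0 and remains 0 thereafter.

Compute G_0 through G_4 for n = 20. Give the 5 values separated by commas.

20, 29, 39, 51, 65

G_0 = 20. HB_4(20) = 4^2 + 4. Bump = 30. G_1 = 29.
G_1 = 29. HB_5(29) = 5^2 + 4. Bump = 40. G_2 = 39.
G_2 = 39. HB_6(39) = 6^2 + 3. Bump = 52. G_3 = 51.
G_3 = 51. HB_7(51) = 7^2 + 2. Bump = 66. G_4 = 65.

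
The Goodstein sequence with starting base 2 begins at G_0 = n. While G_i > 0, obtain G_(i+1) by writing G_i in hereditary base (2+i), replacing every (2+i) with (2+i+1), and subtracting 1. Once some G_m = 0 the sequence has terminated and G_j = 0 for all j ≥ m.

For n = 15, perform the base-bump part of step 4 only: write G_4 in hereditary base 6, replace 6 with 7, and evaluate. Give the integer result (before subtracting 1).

(0) 15|_2 = 2^(2 + 1) + 2^2 + 2 + 1 ↦ 3^(3 + 1) + 3^3 + 3 + 1|_3 = 112 ⇒ 111
(1) 111|_3 = 3^(3 + 1) + 3^3 + 3 ↦ 4^(4 + 1) + 4^4 + 4|_4 = 1284 ⇒ 1283
(2) 1283|_4 = 4^(4 + 1) + 4^4 + 3 ↦ 5^(5 + 1) + 5^5 + 3|_5 = 18753 ⇒ 18752
(3) 18752|_5 = 5^(5 + 1) + 5^5 + 2 ↦ 6^(6 + 1) + 6^6 + 2|_6 = 326594 ⇒ 326593
(4) 326593|_6 = 6^(6 + 1) + 6^6 + 1 ↦ 7^(7 + 1) + 7^7 + 1|_7 = 6588345 ⇒ 6588344

6588345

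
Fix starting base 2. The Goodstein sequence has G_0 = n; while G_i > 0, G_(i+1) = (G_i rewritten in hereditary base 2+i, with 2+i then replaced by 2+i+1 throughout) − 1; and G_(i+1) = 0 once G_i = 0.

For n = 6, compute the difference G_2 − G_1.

(0) 6|_2 = 2^2 + 2 ↦ 3^3 + 3|_3 = 30 ⇒ 29
(1) 29|_3 = 3^3 + 2 ↦ 4^4 + 2|_4 = 258 ⇒ 257

228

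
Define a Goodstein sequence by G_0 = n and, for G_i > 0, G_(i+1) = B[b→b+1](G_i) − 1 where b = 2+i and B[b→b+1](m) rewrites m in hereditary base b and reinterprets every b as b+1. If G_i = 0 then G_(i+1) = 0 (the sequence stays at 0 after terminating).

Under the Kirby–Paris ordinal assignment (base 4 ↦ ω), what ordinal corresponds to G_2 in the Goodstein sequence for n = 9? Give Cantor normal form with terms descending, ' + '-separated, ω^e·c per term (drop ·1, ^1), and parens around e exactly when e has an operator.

ω^ω·3 + ω^3·3 + ω^2·3 + ω·3 + 3

G_0 = 9. HB_2(9) = 2^(2 + 1) + 1. Bump = 82. G_1 = 81.
G_1 = 81. HB_3(81) = 3^(3 + 1). Bump = 1024. G_2 = 1023.
G_2 = 1023. HB_4(1023) = 3·4^4 + 3·4^3 + 3·4^2 + 3·4 + 3. Bump = 9843. G_3 = 9842.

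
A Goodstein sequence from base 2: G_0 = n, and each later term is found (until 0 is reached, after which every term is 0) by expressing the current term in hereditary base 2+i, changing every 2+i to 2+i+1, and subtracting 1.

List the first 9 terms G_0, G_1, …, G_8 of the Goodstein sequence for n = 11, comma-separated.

11, 84, 1027, 15627, 279937, 5764801, 134217727, 2749609302, 70077777775

11 —HB2→ 2^(2 + 1) + 2 + 1 —bump→ 3^(3 + 1) + 3 + 1 = 85 —(−1)→ 84
84 —HB3→ 3^(3 + 1) + 3 —bump→ 4^(4 + 1) + 4 = 1028 —(−1)→ 1027
1027 —HB4→ 4^(4 + 1) + 3 —bump→ 5^(5 + 1) + 3 = 15628 —(−1)→ 15627
15627 —HB5→ 5^(5 + 1) + 2 —bump→ 6^(6 + 1) + 2 = 279938 —(−1)→ 279937
279937 —HB6→ 6^(6 + 1) + 1 —bump→ 7^(7 + 1) + 1 = 5764802 —(−1)→ 5764801
5764801 —HB7→ 7^(7 + 1) —bump→ 8^(8 + 1) = 134217728 —(−1)→ 134217727
134217727 —HB8→ 7·8^8 + 7·8^7 + 7·8^6 + 7·8^5 + 7·8^4 + 7·8^3 + 7·8^2 + 7·8 + 7 —bump→ 7·9^9 + 7·9^7 + 7·9^6 + 7·9^5 + 7·9^4 + 7·9^3 + 7·9^2 + 7·9 + 7 = 2749609303 —(−1)→ 2749609302
2749609302 —HB9→ 7·9^9 + 7·9^7 + 7·9^6 + 7·9^5 + 7·9^4 + 7·9^3 + 7·9^2 + 7·9 + 6 —bump→ 7·10^10 + 7·10^7 + 7·10^6 + 7·10^5 + 7·10^4 + 7·10^3 + 7·10^2 + 7·10 + 6 = 70077777776 —(−1)→ 70077777775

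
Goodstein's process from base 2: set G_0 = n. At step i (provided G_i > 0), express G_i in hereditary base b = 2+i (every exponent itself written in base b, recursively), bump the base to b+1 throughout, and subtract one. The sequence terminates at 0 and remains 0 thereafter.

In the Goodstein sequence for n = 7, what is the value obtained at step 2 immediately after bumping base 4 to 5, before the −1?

G_0 = 7. HB_2(7) = 2^2 + 2 + 1. Bump = 31. G_1 = 30.
G_1 = 30. HB_3(30) = 3^3 + 3. Bump = 260. G_2 = 259.
G_2 = 259. HB_4(259) = 4^4 + 3. Bump = 3128. G_3 = 3127.

3128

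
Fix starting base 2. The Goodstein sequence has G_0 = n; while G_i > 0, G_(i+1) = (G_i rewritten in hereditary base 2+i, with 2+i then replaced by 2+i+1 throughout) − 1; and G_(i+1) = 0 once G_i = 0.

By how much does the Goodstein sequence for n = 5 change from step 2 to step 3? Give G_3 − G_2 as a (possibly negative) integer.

5 —HB2→ 2^2 + 1 —bump→ 3^3 + 1 = 28 —(−1)→ 27
27 —HB3→ 3^3 —bump→ 4^4 = 256 —(−1)→ 255
255 —HB4→ 3·4^3 + 3·4^2 + 3·4 + 3 —bump→ 3·5^3 + 3·5^2 + 3·5 + 3 = 468 —(−1)→ 467

212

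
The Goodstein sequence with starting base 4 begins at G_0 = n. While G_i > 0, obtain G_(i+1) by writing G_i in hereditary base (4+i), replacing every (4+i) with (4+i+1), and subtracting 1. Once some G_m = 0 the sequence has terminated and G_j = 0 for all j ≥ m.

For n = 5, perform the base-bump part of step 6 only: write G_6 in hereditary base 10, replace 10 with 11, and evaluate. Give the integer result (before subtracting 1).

1

(0) 5|_4 = 4 + 1 ↦ 5 + 1|_5 = 6 ⇒ 5
(1) 5|_5 = 5 ↦ 6|_6 = 6 ⇒ 5
(2) 5|_6 = 5 ↦ 5|_7 = 5 ⇒ 4
(3) 4|_7 = 4 ↦ 4|_8 = 4 ⇒ 3
(4) 3|_8 = 3 ↦ 3|_9 = 3 ⇒ 2
(5) 2|_9 = 2 ↦ 2|_10 = 2 ⇒ 1
(6) 1|_10 = 1 ↦ 1|_11 = 1 ⇒ 0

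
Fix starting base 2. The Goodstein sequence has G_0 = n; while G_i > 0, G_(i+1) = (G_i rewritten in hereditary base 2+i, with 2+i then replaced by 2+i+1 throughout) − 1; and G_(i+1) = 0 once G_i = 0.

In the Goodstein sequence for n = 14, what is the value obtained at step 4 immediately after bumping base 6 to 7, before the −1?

5862841

step 0: 14 = 2^(2 + 1) + 2^2 + 2; sub 3 for 2: 3^(3 + 1) + 3^3 + 3; = 111; G_1 = 111−1 = 110
step 1: 110 = 3^(3 + 1) + 3^3 + 2; sub 4 for 3: 4^(4 + 1) + 4^4 + 2; = 1282; G_2 = 1282−1 = 1281
step 2: 1281 = 4^(4 + 1) + 4^4 + 1; sub 5 for 4: 5^(5 + 1) + 5^5 + 1; = 18751; G_3 = 18751−1 = 18750
step 3: 18750 = 5^(5 + 1) + 5^5; sub 6 for 5: 6^(6 + 1) + 6^6; = 326592; G_4 = 326592−1 = 326591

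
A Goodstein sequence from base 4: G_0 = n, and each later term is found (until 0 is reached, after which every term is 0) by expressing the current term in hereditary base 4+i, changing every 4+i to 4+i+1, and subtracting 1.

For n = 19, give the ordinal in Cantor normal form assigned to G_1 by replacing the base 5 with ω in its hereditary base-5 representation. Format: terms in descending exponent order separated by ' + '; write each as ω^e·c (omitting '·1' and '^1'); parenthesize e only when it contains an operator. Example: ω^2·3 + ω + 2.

ω^2 + 2

G_0 = 19. HB_4(19) = 4^2 + 3. Bump = 28. G_1 = 27.
G_1 = 27. HB_5(27) = 5^2 + 2. Bump = 38. G_2 = 37.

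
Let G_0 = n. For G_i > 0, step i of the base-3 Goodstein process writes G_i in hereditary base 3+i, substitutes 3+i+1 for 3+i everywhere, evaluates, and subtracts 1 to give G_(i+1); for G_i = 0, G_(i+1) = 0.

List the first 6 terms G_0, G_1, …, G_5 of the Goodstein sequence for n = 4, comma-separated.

4, 4, 4, 3, 2, 1

4 —HB3→ 3 + 1 —bump→ 4 + 1 = 5 —(−1)→ 4
4 —HB4→ 4 —bump→ 5 = 5 —(−1)→ 4
4 —HB5→ 4 —bump→ 4 = 4 —(−1)→ 3
3 —HB6→ 3 —bump→ 3 = 3 —(−1)→ 2
2 —HB7→ 2 —bump→ 2 = 2 —(−1)→ 1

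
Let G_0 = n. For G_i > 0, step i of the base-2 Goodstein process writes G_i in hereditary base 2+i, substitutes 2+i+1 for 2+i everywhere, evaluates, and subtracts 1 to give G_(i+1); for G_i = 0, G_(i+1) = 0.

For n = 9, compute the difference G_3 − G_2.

8819

(0) 9|_2 = 2^(2 + 1) + 1 ↦ 3^(3 + 1) + 1|_3 = 82 ⇒ 81
(1) 81|_3 = 3^(3 + 1) ↦ 4^(4 + 1)|_4 = 1024 ⇒ 1023
(2) 1023|_4 = 3·4^4 + 3·4^3 + 3·4^2 + 3·4 + 3 ↦ 3·5^5 + 3·5^3 + 3·5^2 + 3·5 + 3|_5 = 9843 ⇒ 9842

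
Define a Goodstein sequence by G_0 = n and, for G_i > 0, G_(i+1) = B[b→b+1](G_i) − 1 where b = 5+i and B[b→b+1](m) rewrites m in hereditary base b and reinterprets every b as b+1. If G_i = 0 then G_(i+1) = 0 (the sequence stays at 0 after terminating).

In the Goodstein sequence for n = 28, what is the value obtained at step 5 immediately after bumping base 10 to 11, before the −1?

[0] 28 ≡ 5^2 + 3 (base 5). Lift 6: 39. −1: 38.
[1] 38 ≡ 6^2 + 2 (base 6). Lift 7: 51. −1: 50.
[2] 50 ≡ 7^2 + 1 (base 7). Lift 8: 65. −1: 64.
[3] 64 ≡ 8^2 (base 8). Lift 9: 81. −1: 80.
[4] 80 ≡ 8·9 + 8 (base 9). Lift 10: 88. −1: 87.
[5] 87 ≡ 8·10 + 7 (base 10). Lift 11: 95. −1: 94.

95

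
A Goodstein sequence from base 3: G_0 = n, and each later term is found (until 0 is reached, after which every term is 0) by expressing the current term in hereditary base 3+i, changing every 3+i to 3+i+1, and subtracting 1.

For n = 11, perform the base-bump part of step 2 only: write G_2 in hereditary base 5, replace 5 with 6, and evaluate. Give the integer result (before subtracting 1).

G_0 = 11. HB_3(11) = 3^2 + 2. Bump = 18. G_1 = 17.
G_1 = 17. HB_4(17) = 4^2 + 1. Bump = 26. G_2 = 25.

36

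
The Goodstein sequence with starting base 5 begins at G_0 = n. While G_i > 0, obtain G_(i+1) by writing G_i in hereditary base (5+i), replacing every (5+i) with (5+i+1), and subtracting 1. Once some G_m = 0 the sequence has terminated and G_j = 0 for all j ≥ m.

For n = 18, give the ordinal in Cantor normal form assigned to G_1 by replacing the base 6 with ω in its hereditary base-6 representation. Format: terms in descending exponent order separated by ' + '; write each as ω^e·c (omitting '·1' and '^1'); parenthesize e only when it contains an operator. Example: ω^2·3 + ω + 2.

ω·3 + 2

G_0=18  [base 5] 3·5 + 3  →[5↦6]→  3·6 + 3 = 21  −1 ⇒ G_1=20
G_1=20  [base 6] 3·6 + 2  →[6↦7]→  3·7 + 2 = 23  −1 ⇒ G_2=22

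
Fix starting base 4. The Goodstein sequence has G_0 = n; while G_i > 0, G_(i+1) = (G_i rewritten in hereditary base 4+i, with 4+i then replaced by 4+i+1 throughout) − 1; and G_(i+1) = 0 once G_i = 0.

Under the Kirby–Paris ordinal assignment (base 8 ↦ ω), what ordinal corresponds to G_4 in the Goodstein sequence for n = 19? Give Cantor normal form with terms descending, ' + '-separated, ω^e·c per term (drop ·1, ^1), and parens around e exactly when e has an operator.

step 0: 19 = 4^2 + 3; sub 5 for 4: 5^2 + 3; = 28; G_1 = 28−1 = 27
step 1: 27 = 5^2 + 2; sub 6 for 5: 6^2 + 2; = 38; G_2 = 38−1 = 37
step 2: 37 = 6^2 + 1; sub 7 for 6: 7^2 + 1; = 50; G_3 = 50−1 = 49
step 3: 49 = 7^2; sub 8 for 7: 8^2; = 64; G_4 = 64−1 = 63

ω·7 + 7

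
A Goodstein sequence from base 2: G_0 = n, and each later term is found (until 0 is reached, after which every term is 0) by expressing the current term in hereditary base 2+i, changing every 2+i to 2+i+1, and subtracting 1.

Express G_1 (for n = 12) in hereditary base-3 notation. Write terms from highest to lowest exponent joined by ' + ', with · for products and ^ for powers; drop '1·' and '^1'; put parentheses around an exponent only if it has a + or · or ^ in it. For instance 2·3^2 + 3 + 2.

3^(3 + 1) + 2·3^2 + 2·3 + 2

(0) 12|_2 = 2^(2 + 1) + 2^2 ↦ 3^(3 + 1) + 3^3|_3 = 108 ⇒ 107
(1) 107|_3 = 3^(3 + 1) + 2·3^2 + 2·3 + 2 ↦ 4^(4 + 1) + 2·4^2 + 2·4 + 2|_4 = 1066 ⇒ 1065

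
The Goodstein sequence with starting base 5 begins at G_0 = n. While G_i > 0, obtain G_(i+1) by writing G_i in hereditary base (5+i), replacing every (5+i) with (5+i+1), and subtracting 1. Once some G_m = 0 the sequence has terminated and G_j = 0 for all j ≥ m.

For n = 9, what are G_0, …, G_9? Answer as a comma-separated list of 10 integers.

9, 9, 9, 9, 9, 9, 8, 7, 6, 5

G_0 = 9. HB_5(9) = 5 + 4. Bump = 10. G_1 = 9.
G_1 = 9. HB_6(9) = 6 + 3. Bump = 10. G_2 = 9.
G_2 = 9. HB_7(9) = 7 + 2. Bump = 10. G_3 = 9.
G_3 = 9. HB_8(9) = 8 + 1. Bump = 10. G_4 = 9.
G_4 = 9. HB_9(9) = 9. Bump = 10. G_5 = 9.
G_5 = 9. HB_10(9) = 9. Bump = 9. G_6 = 8.
G_6 = 8. HB_11(8) = 8. Bump = 8. G_7 = 7.
G_7 = 7. HB_12(7) = 7. Bump = 7. G_8 = 6.
G_8 = 6. HB_13(6) = 6. Bump = 6. G_9 = 5.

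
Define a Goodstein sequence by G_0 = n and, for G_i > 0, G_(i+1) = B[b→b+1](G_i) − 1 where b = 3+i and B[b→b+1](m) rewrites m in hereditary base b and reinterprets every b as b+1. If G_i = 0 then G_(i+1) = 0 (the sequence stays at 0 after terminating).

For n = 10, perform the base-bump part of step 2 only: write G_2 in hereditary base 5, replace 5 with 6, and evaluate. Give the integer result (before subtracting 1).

28

G_0 = 10. HB_3(10) = 3^2 + 1. Bump = 17. G_1 = 16.
G_1 = 16. HB_4(16) = 4^2. Bump = 25. G_2 = 24.
G_2 = 24. HB_5(24) = 4·5 + 4. Bump = 28. G_3 = 27.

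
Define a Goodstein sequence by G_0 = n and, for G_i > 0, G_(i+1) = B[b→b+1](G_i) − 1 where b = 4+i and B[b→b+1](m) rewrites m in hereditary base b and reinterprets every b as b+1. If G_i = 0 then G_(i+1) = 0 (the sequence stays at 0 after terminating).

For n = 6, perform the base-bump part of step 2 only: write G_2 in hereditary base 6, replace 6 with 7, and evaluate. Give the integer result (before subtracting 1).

7

i=0: 6 = 4 + 2 (b=4); 4→5: 5 + 2 = 7; 7−1 = 6
i=1: 6 = 5 + 1 (b=5); 5→6: 6 + 1 = 7; 7−1 = 6
i=2: 6 = 6 (b=6); 6→7: 7 = 7; 7−1 = 6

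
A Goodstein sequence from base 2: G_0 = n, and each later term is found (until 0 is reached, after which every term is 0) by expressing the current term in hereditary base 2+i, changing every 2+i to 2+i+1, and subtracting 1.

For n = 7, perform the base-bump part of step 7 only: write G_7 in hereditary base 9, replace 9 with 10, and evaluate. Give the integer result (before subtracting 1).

G_0 = 7. HB_2(7) = 2^2 + 2 + 1. Bump = 31. G_1 = 30.
G_1 = 30. HB_3(30) = 3^3 + 3. Bump = 260. G_2 = 259.
G_2 = 259. HB_4(259) = 4^4 + 3. Bump = 3128. G_3 = 3127.
G_3 = 3127. HB_5(3127) = 5^5 + 2. Bump = 46658. G_4 = 46657.
G_4 = 46657. HB_6(46657) = 6^6 + 1. Bump = 823544. G_5 = 823543.
G_5 = 823543. HB_7(823543) = 7^7. Bump = 16777216. G_6 = 16777215.
G_6 = 16777215. HB_8(16777215) = 7·8^7 + 7·8^6 + 7·8^5 + 7·8^4 + 7·8^3 + 7·8^2 + 7·8 + 7. Bump = 37665880. G_7 = 37665879.
G_7 = 37665879. HB_9(37665879) = 7·9^7 + 7·9^6 + 7·9^5 + 7·9^4 + 7·9^3 + 7·9^2 + 7·9 + 6. Bump = 77777776. G_8 = 77777775.

77777776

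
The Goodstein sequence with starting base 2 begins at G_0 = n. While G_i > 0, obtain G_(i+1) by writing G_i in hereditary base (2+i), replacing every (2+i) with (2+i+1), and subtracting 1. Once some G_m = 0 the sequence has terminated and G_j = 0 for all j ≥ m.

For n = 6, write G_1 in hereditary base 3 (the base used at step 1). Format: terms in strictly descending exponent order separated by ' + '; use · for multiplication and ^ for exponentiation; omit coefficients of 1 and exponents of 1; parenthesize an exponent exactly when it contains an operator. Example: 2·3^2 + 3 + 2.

3^3 + 2

base 2: 6 = 2^2 + 2; at 3: 3^3 + 3 = 30; next = 29
base 3: 29 = 3^3 + 2; at 4: 4^4 + 2 = 258; next = 257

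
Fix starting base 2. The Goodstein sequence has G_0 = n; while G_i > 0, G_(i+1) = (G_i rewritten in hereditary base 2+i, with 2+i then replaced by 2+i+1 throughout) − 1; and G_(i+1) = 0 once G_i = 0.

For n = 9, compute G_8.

30000003325

G_0=9  [base 2] 2^(2 + 1) + 1  →[2↦3]→  3^(3 + 1) + 1 = 82  −1 ⇒ G_1=81
G_1=81  [base 3] 3^(3 + 1)  →[3↦4]→  4^(4 + 1) = 1024  −1 ⇒ G_2=1023
G_2=1023  [base 4] 3·4^4 + 3·4^3 + 3·4^2 + 3·4 + 3  →[4↦5]→  3·5^5 + 3·5^3 + 3·5^2 + 3·5 + 3 = 9843  −1 ⇒ G_3=9842
G_3=9842  [base 5] 3·5^5 + 3·5^3 + 3·5^2 + 3·5 + 2  →[5↦6]→  3·6^6 + 3·6^3 + 3·6^2 + 3·6 + 2 = 140744  −1 ⇒ G_4=140743
G_4=140743  [base 6] 3·6^6 + 3·6^3 + 3·6^2 + 3·6 + 1  →[6↦7]→  3·7^7 + 3·7^3 + 3·7^2 + 3·7 + 1 = 2471827  −1 ⇒ G_5=2471826
G_5=2471826  [base 7] 3·7^7 + 3·7^3 + 3·7^2 + 3·7  →[7↦8]→  3·8^8 + 3·8^3 + 3·8^2 + 3·8 = 50333400  −1 ⇒ G_6=50333399
G_6=50333399  [base 8] 3·8^8 + 3·8^3 + 3·8^2 + 2·8 + 7  →[8↦9]→  3·9^9 + 3·9^3 + 3·9^2 + 2·9 + 7 = 1162263922  −1 ⇒ G_7=1162263921
G_7=1162263921  [base 9] 3·9^9 + 3·9^3 + 3·9^2 + 2·9 + 6  →[9↦10]→  3·10^10 + 3·10^3 + 3·10^2 + 2·10 + 6 = 30000003326  −1 ⇒ G_8=30000003325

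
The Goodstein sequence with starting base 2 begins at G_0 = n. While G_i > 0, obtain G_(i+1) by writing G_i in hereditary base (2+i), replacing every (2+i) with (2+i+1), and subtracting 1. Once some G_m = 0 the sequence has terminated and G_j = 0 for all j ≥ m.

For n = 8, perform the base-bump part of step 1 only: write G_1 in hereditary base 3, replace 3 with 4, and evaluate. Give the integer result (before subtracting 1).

554

i=0: 8 = 2^(2 + 1) (b=2); 2→3: 3^(3 + 1) = 81; 81−1 = 80
i=1: 80 = 2·3^3 + 2·3^2 + 2·3 + 2 (b=3); 3→4: 2·4^4 + 2·4^2 + 2·4 + 2 = 554; 554−1 = 553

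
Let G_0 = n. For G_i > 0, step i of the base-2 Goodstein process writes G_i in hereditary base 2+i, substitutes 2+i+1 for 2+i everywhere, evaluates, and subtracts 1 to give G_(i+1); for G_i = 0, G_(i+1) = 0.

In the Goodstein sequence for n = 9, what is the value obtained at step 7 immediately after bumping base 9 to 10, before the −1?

30000003326

G_0 = 9. HB_2(9) = 2^(2 + 1) + 1. Bump = 82. G_1 = 81.
G_1 = 81. HB_3(81) = 3^(3 + 1). Bump = 1024. G_2 = 1023.
G_2 = 1023. HB_4(1023) = 3·4^4 + 3·4^3 + 3·4^2 + 3·4 + 3. Bump = 9843. G_3 = 9842.
G_3 = 9842. HB_5(9842) = 3·5^5 + 3·5^3 + 3·5^2 + 3·5 + 2. Bump = 140744. G_4 = 140743.
G_4 = 140743. HB_6(140743) = 3·6^6 + 3·6^3 + 3·6^2 + 3·6 + 1. Bump = 2471827. G_5 = 2471826.
G_5 = 2471826. HB_7(2471826) = 3·7^7 + 3·7^3 + 3·7^2 + 3·7. Bump = 50333400. G_6 = 50333399.
G_6 = 50333399. HB_8(50333399) = 3·8^8 + 3·8^3 + 3·8^2 + 2·8 + 7. Bump = 1162263922. G_7 = 1162263921.
G_7 = 1162263921. HB_9(1162263921) = 3·9^9 + 3·9^3 + 3·9^2 + 2·9 + 6. Bump = 30000003326. G_8 = 30000003325.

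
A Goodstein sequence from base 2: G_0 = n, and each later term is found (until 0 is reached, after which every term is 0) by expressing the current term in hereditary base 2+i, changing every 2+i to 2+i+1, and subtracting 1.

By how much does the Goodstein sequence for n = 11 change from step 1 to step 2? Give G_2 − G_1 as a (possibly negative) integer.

943

i=0: 11 = 2^(2 + 1) + 2 + 1 (b=2); 2→3: 3^(3 + 1) + 3 + 1 = 85; 85−1 = 84
i=1: 84 = 3^(3 + 1) + 3 (b=3); 3→4: 4^(4 + 1) + 4 = 1028; 1028−1 = 1027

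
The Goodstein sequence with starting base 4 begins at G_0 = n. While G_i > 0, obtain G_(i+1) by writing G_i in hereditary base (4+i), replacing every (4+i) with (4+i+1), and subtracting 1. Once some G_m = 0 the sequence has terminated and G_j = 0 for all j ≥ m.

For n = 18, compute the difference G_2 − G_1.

G_0 = 18. HB_4(18) = 4^2 + 2. Bump = 27. G_1 = 26.
G_1 = 26. HB_5(26) = 5^2 + 1. Bump = 37. G_2 = 36.

10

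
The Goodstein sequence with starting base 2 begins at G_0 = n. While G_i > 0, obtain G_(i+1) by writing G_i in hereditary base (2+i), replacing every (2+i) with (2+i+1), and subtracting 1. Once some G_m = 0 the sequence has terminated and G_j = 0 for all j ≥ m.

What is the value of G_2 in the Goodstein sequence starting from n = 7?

259

step 0: 7 = 2^2 + 2 + 1; sub 3 for 2: 3^3 + 3 + 1; = 31; G_1 = 31−1 = 30
step 1: 30 = 3^3 + 3; sub 4 for 3: 4^4 + 4; = 260; G_2 = 260−1 = 259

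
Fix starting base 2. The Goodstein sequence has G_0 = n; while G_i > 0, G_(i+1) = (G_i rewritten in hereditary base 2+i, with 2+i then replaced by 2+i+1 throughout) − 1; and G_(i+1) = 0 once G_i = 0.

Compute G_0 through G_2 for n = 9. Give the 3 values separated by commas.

G_0=9  [base 2] 2^(2 + 1) + 1  →[2↦3]→  3^(3 + 1) + 1 = 82  −1 ⇒ G_1=81
G_1=81  [base 3] 3^(3 + 1)  →[3↦4]→  4^(4 + 1) = 1024  −1 ⇒ G_2=1023

9, 81, 1023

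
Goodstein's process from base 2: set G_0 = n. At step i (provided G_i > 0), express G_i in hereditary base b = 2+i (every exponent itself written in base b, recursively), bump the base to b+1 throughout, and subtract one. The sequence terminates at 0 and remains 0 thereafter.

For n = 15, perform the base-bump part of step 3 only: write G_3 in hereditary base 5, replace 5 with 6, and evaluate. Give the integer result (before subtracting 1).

(0) 15|_2 = 2^(2 + 1) + 2^2 + 2 + 1 ↦ 3^(3 + 1) + 3^3 + 3 + 1|_3 = 112 ⇒ 111
(1) 111|_3 = 3^(3 + 1) + 3^3 + 3 ↦ 4^(4 + 1) + 4^4 + 4|_4 = 1284 ⇒ 1283
(2) 1283|_4 = 4^(4 + 1) + 4^4 + 3 ↦ 5^(5 + 1) + 5^5 + 3|_5 = 18753 ⇒ 18752
(3) 18752|_5 = 5^(5 + 1) + 5^5 + 2 ↦ 6^(6 + 1) + 6^6 + 2|_6 = 326594 ⇒ 326593

326594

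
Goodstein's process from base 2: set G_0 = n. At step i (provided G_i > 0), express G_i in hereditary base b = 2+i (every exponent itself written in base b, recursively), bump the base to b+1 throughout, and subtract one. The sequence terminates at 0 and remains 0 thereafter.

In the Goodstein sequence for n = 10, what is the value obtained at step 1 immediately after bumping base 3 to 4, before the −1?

1026

(0) 10|_2 = 2^(2 + 1) + 2 ↦ 3^(3 + 1) + 3|_3 = 84 ⇒ 83
(1) 83|_3 = 3^(3 + 1) + 2 ↦ 4^(4 + 1) + 2|_4 = 1026 ⇒ 1025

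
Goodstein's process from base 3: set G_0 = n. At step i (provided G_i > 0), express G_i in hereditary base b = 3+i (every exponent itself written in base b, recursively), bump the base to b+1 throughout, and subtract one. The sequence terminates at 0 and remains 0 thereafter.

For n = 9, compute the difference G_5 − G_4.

base 3: 9 = 3^2; at 4: 4^2 = 16; next = 15
base 4: 15 = 3·4 + 3; at 5: 3·5 + 3 = 18; next = 17
base 5: 17 = 3·5 + 2; at 6: 3·6 + 2 = 20; next = 19
base 6: 19 = 3·6 + 1; at 7: 3·7 + 1 = 22; next = 21
base 7: 21 = 3·7; at 8: 3·8 = 24; next = 23

2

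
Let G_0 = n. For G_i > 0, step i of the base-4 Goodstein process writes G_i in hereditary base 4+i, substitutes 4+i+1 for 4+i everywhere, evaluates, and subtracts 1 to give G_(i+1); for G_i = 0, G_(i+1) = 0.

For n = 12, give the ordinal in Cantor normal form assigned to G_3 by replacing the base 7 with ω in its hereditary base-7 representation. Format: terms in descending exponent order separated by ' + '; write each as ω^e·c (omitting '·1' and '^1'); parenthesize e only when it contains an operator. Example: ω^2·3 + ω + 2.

(0) 12|_4 = 3·4 ↦ 3·5|_5 = 15 ⇒ 14
(1) 14|_5 = 2·5 + 4 ↦ 2·6 + 4|_6 = 16 ⇒ 15
(2) 15|_6 = 2·6 + 3 ↦ 2·7 + 3|_7 = 17 ⇒ 16
(3) 16|_7 = 2·7 + 2 ↦ 2·8 + 2|_8 = 18 ⇒ 17

ω·2 + 2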